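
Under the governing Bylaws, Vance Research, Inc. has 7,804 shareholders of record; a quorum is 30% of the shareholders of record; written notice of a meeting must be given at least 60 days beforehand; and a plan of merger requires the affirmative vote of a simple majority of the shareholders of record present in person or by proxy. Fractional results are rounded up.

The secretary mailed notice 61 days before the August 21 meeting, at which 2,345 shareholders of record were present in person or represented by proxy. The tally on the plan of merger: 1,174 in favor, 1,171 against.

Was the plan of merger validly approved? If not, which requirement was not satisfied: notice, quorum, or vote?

Valid — all requirements satisfied.

Notice: 61 days given; 60 required. Satisfied.
Quorum: 30% of 7,804 = 2,341.20, rounded up to 2,342; 2,345 present. Satisfied.
Vote: requires a majority of those present (2,345); a majority of 2345 is 1173, so 1,173 needed; 1,174 in favor. Satisfied.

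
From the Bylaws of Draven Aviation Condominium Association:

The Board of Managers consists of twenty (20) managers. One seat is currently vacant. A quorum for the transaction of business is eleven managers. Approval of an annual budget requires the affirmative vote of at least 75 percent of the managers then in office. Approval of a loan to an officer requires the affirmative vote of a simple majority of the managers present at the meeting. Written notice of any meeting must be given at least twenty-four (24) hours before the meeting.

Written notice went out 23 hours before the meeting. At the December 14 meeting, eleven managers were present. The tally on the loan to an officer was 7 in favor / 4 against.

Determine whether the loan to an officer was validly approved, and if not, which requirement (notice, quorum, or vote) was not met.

Invalid — notice requirement not satisfied.

Notice: 23 hours given; 24 required (23 < 24). Not satisfied.
Quorum: 11 present; quorum is 11. Satisfied.
Vote: the loan to an officer requires a majority of the managers present (11). A majority of 11 is 6, so 6 affirmative votes are needed; 7 voted in favor. Satisfied.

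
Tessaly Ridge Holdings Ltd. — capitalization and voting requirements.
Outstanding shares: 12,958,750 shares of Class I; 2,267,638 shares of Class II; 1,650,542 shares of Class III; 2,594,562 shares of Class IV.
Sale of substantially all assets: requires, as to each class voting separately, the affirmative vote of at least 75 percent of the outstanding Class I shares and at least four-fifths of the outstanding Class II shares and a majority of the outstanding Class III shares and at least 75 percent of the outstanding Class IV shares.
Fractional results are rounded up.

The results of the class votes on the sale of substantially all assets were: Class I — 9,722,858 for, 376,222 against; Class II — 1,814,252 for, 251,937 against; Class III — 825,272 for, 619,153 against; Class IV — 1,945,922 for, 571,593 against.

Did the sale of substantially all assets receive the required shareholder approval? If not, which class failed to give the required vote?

Class I: 3/4 of 12958750 = 9719062.50, rounded up to 9719063; 9,719,063 required, 9,722,858 in favor — approved.
Class II: 4/5 of 2267638 = 1814110.40, rounded up to 1814111; 1,814,111 required, 1,814,252 in favor — approved.
Class III: a majority of 1650542 is 825272; 825,272 required, 825,272 in favor — approved.
Class IV: 3/4 of 2594562 = 1945921.50, rounded up to 1945922; 1,945,922 required, 1,945,922 in favor — approved.

Approved — every class gave the required vote.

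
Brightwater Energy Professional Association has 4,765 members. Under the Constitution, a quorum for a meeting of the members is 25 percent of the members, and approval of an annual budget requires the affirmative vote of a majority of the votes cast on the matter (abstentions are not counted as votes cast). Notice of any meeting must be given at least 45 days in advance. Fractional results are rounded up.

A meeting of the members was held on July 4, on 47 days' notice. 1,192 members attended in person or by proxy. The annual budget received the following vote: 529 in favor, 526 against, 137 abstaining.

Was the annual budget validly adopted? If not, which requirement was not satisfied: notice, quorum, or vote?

Valid — all requirements satisfied.

Notice: 47 days given; 45 required. Satisfied.
Quorum: 25% of 4,765 = 1,191.25, rounded up to 1,192; 1,192 present. Satisfied.
Vote: requires a majority of the votes cast (1,192 − 137 abstaining = 1,055); a majority of 1055 is 528, so 528 needed; 529 in favor. Satisfied.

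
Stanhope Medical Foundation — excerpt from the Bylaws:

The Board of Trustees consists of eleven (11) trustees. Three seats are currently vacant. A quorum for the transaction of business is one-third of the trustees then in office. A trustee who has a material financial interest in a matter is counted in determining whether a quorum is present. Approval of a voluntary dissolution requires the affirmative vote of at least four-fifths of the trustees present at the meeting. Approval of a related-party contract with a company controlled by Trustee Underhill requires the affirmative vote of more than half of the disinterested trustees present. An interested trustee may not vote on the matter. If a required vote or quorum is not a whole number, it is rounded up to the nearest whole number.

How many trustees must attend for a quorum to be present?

3

1/3 of 8 = 2.67, rounded up to 3.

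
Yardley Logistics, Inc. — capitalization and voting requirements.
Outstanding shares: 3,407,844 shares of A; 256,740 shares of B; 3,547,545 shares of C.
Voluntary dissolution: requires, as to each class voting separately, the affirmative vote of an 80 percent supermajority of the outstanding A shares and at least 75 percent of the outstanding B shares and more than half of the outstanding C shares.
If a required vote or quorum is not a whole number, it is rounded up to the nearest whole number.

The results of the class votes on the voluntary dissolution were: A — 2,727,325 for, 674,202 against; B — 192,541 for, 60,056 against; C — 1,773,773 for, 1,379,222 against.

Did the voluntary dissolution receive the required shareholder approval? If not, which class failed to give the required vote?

Not approved — the B shares did not give the required vote.

A: 4/5 of 3407844 = 2726275.20, rounded up to 2726276; 2,726,276 required, 2,727,325 in favor — approved.
B: 3/4 of 256740 = 192555; 192,555 required, 192,541 in favor — not approved.
C: a majority of 3547545 is 1773773; 1,773,773 required, 1,773,773 in favor — approved.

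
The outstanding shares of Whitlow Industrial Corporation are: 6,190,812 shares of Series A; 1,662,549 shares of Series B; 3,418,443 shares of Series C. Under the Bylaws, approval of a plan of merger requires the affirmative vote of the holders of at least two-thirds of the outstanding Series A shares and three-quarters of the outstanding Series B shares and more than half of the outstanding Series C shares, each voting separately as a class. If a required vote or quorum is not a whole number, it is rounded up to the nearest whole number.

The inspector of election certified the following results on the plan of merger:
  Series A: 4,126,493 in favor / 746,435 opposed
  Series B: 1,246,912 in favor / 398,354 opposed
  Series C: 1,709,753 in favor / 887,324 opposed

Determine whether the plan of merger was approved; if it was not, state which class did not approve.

Not approved — the Series A shares did not give the required vote.

Series A: 2/3 of 6190812 = 4127208; 4,127,208 required, 4,126,493 in favor — not approved.
Series B: 3/4 of 1662549 = 1246911.75, rounded up to 1246912; 1,246,912 required, 1,246,912 in favor — approved.
Series C: a majority of 3418443 is 1709222; 1,709,222 required, 1,709,753 in favor — approved.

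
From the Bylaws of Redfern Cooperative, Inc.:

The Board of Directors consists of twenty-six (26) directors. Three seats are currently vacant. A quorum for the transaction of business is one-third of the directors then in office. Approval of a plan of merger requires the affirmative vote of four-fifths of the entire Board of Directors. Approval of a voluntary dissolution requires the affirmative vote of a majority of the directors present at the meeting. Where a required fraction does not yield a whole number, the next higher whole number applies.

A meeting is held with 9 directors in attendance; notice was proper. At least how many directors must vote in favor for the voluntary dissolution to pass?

The voluntary dissolution requires a majority of the directors present (9).
A majority of 9 is 5.

5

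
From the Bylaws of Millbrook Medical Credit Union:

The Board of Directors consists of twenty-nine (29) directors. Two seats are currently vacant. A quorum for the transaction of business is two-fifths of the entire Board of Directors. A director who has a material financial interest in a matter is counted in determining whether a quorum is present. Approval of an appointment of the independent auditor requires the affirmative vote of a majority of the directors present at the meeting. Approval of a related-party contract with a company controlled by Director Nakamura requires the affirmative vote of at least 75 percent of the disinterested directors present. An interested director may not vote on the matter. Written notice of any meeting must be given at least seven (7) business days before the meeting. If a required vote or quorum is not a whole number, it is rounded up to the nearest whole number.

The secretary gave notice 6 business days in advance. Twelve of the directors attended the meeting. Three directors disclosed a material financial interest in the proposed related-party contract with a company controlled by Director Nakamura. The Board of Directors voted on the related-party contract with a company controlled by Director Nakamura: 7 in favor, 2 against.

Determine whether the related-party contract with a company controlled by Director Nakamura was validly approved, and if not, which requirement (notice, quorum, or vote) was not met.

Invalid — notice requirement not satisfied.

Notice: 6 business days given; 7 required (6 < 7). Not satisfied.
Quorum: 12 present (interested directors count toward quorum); quorum is 12. Satisfied.
Vote: the related-party contract with a company controlled by Director Nakamura requires three-fourths of the disinterested directors present (12 − 3 = 9). 3/4 of 9 = 6.75, rounded up to 7, so 7 affirmative votes are needed; 7 voted in favor. Satisfied.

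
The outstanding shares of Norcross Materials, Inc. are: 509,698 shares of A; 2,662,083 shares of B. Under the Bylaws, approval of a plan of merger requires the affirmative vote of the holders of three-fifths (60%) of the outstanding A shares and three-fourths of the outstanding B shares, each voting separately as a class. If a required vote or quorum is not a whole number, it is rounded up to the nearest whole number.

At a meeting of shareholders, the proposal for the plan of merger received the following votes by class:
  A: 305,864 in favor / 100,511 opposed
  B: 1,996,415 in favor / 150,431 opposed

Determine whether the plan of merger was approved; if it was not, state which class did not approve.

A: 3/5 of 509698 = 305818.80, rounded up to 305819; 305,819 required, 305,864 in favor — approved.
B: 3/4 of 2662083 = 1996562.25, rounded up to 1996563; 1,996,563 required, 1,996,415 in favor — not approved.

Not approved — the B shares did not give the required vote.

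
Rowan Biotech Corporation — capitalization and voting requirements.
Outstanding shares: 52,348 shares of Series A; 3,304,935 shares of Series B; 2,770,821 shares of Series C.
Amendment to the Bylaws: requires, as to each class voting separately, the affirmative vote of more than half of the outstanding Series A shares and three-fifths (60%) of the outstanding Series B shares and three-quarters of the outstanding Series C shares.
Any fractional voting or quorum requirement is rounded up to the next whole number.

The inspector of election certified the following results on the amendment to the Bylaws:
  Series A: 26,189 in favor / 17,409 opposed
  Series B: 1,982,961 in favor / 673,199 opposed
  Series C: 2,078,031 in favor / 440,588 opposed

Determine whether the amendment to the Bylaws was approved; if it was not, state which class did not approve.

Not approved — the Series C shares did not give the required vote.

Series A: a majority of 52348 is 26175; 26,175 required, 26,189 in favor — approved.
Series B: 3/5 of 3304935 = 1982961; 1,982,961 required, 1,982,961 in favor — approved.
Series C: 3/4 of 2770821 = 2078115.75, rounded up to 2078116; 2,078,116 required, 2,078,031 in favor — not approved.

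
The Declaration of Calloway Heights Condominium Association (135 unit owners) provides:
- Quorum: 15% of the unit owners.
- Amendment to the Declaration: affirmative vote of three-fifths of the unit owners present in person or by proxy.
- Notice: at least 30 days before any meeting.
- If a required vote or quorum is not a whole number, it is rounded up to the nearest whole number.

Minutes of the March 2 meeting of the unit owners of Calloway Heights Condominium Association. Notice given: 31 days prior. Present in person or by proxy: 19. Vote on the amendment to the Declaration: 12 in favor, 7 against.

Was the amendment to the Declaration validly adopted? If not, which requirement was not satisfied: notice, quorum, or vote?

Notice: 31 days given; 30 required. Satisfied.
Quorum: 15% of 135 = 20.25, rounded up to 21; 19 present. Not satisfied.
Vote: requires three-fifths of those present (19); 3/5 of 19 = 11.40, rounded up to 12, so 12 needed; 12 in favor. Satisfied.

Invalid — quorum requirement not satisfied.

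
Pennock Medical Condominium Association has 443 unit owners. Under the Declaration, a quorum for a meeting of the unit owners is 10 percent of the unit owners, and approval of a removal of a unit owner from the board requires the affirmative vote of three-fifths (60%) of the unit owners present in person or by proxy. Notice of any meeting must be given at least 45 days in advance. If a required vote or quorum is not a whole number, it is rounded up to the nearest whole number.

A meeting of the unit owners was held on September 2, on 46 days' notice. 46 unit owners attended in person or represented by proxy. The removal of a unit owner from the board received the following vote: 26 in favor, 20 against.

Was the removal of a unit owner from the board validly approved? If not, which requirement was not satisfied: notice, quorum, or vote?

Notice: 46 days given; 45 required. Satisfied.
Quorum: 10% of 443 = 44.30, rounded up to 45; 46 present. Satisfied.
Vote: requires three-fifths of those present (46); 3/5 of 46 = 27.60, rounded up to 28, so 28 needed; 26 in favor. Not satisfied.

Invalid — vote requirement not satisfied.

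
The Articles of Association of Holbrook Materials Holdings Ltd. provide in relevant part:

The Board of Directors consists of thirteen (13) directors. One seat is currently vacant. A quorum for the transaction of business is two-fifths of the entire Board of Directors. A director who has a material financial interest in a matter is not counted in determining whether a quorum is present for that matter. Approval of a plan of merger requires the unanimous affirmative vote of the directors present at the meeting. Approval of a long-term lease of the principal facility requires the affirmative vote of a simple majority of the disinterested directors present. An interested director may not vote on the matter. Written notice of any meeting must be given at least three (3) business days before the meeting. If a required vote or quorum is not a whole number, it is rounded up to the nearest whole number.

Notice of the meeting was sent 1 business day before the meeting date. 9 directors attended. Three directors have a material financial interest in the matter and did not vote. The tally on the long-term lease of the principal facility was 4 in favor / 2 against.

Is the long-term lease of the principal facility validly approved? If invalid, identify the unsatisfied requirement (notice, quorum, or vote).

Notice: 1 business day given; 3 required (1 < 3). Not satisfied.
Quorum: 9 present, but the 3 interested directors do not count, leaving 6. Quorum is 6. Satisfied.
Vote: the long-term lease of the principal facility requires a majority of the disinterested directors present (9 − 3 = 6). A majority of 6 is 4, so 4 affirmative votes are needed; 4 voted in favor. Satisfied.

Invalid — notice requirement not satisfied.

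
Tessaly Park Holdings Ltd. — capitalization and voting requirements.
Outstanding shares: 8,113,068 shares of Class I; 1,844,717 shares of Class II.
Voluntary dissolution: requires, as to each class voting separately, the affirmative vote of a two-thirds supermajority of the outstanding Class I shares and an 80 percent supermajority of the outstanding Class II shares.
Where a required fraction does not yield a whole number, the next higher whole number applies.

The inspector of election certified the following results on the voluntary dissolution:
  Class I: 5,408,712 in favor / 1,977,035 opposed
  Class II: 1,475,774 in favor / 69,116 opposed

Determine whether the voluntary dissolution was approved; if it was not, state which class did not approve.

Approved — every class gave the required vote.

Class I: 2/3 of 8113068 = 5408712; 5,408,712 required, 5,408,712 in favor — approved.
Class II: 4/5 of 1844717 = 1475773.60, rounded up to 1475774; 1,475,774 required, 1,475,774 in favor — approved.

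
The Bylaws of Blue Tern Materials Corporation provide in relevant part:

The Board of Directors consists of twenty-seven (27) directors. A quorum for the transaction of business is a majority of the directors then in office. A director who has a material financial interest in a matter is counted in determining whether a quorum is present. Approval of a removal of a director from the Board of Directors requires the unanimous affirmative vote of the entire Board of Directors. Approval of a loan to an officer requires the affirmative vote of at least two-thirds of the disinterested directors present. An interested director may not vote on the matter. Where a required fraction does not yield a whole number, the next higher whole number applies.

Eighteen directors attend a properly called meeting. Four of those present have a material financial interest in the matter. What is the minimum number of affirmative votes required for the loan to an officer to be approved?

10

The loan to an officer requires two-thirds of the disinterested directors present (18 − 4 = 14).
2/3 of 14 = 9.33, rounded up to 10.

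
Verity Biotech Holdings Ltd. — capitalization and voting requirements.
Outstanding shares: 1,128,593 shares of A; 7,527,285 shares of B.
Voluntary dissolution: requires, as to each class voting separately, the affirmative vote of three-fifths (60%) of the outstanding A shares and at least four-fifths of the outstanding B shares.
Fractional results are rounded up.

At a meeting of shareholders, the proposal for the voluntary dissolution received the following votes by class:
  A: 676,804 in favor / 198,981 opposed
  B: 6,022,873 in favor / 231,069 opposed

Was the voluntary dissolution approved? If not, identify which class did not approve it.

Not approved — the A shares did not give the required vote.

A: 3/5 of 1128593 = 677155.80, rounded up to 677156; 677,156 required, 676,804 in favor — not approved.
B: 4/5 of 7527285 = 6021828; 6,021,828 required, 6,022,873 in favor — approved.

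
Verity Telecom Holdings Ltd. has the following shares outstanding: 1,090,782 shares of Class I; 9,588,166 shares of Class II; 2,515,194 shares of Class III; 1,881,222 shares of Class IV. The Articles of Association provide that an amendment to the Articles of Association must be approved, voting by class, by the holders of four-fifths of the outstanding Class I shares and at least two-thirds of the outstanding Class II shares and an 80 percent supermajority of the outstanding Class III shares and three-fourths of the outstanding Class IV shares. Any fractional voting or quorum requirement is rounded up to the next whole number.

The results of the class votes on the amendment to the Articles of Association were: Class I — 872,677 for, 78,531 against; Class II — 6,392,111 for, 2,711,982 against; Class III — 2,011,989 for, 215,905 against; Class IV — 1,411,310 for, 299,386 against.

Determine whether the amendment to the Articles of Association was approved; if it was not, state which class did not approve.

Not approved — the Class III shares did not give the required vote.

Class I: 4/5 of 1090782 = 872625.60, rounded up to 872626; 872,626 required, 872,677 in favor — approved.
Class II: 2/3 of 9588166 = 6392110.67, rounded up to 6392111; 6,392,111 required, 6,392,111 in favor — approved.
Class III: 4/5 of 2515194 = 2012155.20, rounded up to 2012156; 2,012,156 required, 2,011,989 in favor — not approved.
Class IV: 3/4 of 1881222 = 1410916.50, rounded up to 1410917; 1,410,917 required, 1,411,310 in favor — approved.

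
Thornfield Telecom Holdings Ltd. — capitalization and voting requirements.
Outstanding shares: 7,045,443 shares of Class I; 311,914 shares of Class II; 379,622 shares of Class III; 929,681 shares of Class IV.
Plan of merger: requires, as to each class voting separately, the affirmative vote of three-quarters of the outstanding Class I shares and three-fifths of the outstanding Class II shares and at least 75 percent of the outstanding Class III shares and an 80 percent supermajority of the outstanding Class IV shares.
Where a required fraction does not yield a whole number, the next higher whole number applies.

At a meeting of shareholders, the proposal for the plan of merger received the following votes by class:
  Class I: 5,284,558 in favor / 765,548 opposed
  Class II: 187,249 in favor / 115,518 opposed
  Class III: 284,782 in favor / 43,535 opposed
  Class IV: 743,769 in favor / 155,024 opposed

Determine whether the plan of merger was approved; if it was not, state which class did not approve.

Class I: 3/4 of 7045443 = 5284082.25, rounded up to 5284083; 5,284,083 required, 5,284,558 in favor — approved.
Class II: 3/5 of 311914 = 187148.40, rounded up to 187149; 187,149 required, 187,249 in favor — approved.
Class III: 3/4 of 379622 = 284716.50, rounded up to 284717; 284,717 required, 284,782 in favor — approved.
Class IV: 4/5 of 929681 = 743744.80, rounded up to 743745; 743,745 required, 743,769 in favor — approved.

Approved — every class gave the required vote.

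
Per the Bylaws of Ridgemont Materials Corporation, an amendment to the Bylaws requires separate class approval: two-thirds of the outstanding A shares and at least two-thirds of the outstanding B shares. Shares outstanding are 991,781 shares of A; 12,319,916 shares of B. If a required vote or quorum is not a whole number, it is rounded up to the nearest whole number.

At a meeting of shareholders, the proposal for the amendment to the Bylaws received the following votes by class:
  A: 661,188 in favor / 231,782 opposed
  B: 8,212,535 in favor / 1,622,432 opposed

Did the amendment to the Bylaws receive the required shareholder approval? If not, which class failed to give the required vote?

Not approved — the B shares did not give the required vote.

A: 2/3 of 991781 = 661187.33, rounded up to 661188; 661,188 required, 661,188 in favor — approved.
B: 2/3 of 12319916 = 8213277.33, rounded up to 8213278; 8,213,278 required, 8,212,535 in favor — not approved.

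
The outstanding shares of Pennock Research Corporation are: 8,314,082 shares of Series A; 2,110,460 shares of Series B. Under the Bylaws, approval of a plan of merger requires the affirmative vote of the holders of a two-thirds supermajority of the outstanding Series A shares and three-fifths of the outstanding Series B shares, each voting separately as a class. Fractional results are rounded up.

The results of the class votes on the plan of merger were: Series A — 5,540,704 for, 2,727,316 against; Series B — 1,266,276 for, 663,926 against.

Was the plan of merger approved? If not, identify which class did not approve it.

Series A: 2/3 of 8314082 = 5542721.33, rounded up to 5542722; 5,542,722 required, 5,540,704 in favor — not approved.
Series B: 3/5 of 2110460 = 1266276; 1,266,276 required, 1,266,276 in favor — approved.

Not approved — the Series A shares did not give the required vote.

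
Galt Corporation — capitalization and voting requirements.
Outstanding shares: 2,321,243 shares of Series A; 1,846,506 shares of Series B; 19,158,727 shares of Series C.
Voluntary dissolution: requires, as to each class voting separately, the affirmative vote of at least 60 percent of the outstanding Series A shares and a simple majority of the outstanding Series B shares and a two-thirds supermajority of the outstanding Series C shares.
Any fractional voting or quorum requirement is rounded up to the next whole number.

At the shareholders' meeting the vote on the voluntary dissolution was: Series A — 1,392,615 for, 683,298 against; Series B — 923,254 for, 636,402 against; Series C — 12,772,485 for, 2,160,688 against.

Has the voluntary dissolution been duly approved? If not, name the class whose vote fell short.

Not approved — the Series A shares did not give the required vote.

Series A: 3/5 of 2321243 = 1392745.80, rounded up to 1392746; 1,392,746 required, 1,392,615 in favor — not approved.
Series B: a majority of 1846506 is 923254; 923,254 required, 923,254 in favor — approved.
Series C: 2/3 of 19158727 = 12772484.67, rounded up to 12772485; 12,772,485 required, 12,772,485 in favor — approved.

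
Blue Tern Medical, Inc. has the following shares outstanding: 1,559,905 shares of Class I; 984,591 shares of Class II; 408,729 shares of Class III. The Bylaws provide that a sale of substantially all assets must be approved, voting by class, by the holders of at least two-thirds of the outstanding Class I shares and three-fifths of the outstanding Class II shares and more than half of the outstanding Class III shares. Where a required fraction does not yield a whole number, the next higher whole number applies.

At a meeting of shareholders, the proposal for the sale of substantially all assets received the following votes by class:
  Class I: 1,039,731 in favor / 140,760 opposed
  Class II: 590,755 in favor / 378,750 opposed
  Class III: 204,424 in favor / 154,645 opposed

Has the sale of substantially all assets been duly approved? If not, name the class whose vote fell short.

Class I: 2/3 of 1559905 = 1039936.67, rounded up to 1039937; 1,039,937 required, 1,039,731 in favor — not approved.
Class II: 3/5 of 984591 = 590754.60, rounded up to 590755; 590,755 required, 590,755 in favor — approved.
Class III: a majority of 408729 is 204365; 204,365 required, 204,424 in favor — approved.

Not approved — the Class I shares did not give the required vote.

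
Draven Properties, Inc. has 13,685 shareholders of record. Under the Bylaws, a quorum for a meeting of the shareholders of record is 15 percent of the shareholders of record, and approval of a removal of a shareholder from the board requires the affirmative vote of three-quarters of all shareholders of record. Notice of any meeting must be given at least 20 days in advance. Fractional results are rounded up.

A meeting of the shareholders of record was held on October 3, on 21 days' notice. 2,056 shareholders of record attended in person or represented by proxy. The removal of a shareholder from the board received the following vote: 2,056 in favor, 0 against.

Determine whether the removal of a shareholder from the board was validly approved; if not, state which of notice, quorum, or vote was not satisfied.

Notice: 21 days given; 20 required. Satisfied.
Quorum: 15% of 13,685 = 2,052.75, rounded up to 2,053; 2,056 present. Satisfied.
Vote: requires three-fourths of all shareholders of record (13,685); 3/4 of 13685 = 10263.75, rounded up to 10264, so 10,264 needed; 2,056 in favor. Not satisfied.

Invalid — vote requirement not satisfied.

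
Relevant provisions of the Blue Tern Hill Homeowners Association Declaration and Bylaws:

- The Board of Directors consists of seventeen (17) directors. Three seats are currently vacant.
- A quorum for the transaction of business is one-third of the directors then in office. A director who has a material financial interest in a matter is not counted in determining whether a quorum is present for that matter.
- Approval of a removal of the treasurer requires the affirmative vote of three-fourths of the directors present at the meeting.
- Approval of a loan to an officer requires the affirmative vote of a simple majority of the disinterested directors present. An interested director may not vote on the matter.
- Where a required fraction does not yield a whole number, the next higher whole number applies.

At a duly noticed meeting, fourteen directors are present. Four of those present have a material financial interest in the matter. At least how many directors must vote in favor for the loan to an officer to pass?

The loan to an officer requires a majority of the disinterested directors present (14 − 4 = 10).
A majority of 10 is 6.

6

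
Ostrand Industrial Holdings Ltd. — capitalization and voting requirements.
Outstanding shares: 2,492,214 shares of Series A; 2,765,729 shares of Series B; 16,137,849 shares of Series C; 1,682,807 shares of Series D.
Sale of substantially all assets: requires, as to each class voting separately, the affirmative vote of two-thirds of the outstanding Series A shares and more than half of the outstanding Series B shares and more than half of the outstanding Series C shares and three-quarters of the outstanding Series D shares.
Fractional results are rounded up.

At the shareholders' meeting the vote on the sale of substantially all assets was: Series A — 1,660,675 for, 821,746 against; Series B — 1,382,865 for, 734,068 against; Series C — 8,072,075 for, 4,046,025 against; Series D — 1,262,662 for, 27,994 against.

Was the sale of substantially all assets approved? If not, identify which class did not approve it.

Series A: 2/3 of 2492214 = 1661476; 1,661,476 required, 1,660,675 in favor — not approved.
Series B: a majority of 2765729 is 1382865; 1,382,865 required, 1,382,865 in favor — approved.
Series C: a majority of 16137849 is 8068925; 8,068,925 required, 8,072,075 in favor — approved.
Series D: 3/4 of 1682807 = 1262105.25, rounded up to 1262106; 1,262,106 required, 1,262,662 in favor — approved.

Not approved — the Series A shares did not give the required vote.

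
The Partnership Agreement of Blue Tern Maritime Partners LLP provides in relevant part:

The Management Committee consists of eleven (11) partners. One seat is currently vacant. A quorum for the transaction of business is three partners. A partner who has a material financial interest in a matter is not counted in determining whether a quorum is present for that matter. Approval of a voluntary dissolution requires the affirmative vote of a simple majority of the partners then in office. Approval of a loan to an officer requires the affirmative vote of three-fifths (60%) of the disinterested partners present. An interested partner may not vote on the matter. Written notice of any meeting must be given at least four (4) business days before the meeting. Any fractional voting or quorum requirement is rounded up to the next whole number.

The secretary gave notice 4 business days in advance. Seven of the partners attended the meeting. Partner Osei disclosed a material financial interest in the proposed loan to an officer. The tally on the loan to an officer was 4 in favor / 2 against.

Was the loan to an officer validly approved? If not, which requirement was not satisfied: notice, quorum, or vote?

Notice: 4 business days given; 4 required (4 ≥ 4). Satisfied.
Quorum: 7 present, but the 1 interested partner does not count, leaving 6. Quorum is 3. Satisfied.
Vote: the loan to an officer requires three-fifths of the disinterested partners present (7 − 1 = 6). 3/5 of 6 = 3.60, rounded up to 4, so 4 affirmative votes are needed; 4 voted in favor. Satisfied.

Valid — all requirements satisfied.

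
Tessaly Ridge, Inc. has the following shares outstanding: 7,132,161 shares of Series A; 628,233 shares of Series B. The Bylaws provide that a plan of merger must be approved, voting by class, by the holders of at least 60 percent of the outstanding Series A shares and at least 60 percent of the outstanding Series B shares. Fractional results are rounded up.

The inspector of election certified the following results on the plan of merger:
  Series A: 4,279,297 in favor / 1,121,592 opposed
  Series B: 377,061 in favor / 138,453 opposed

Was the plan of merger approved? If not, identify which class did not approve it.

Approved — every class gave the required vote.

Series A: 3/5 of 7132161 = 4279296.60, rounded up to 4279297; 4,279,297 required, 4,279,297 in favor — approved.
Series B: 3/5 of 628233 = 376939.80, rounded up to 376940; 376,940 required, 377,061 in favor — approved.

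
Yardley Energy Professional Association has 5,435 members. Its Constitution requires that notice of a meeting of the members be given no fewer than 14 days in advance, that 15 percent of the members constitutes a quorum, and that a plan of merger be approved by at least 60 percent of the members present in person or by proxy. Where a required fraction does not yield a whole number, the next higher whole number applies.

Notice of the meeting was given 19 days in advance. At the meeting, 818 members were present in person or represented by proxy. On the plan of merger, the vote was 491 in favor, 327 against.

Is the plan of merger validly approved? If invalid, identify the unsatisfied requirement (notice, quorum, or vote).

Notice: 19 days given; 14 required. Satisfied.
Quorum: 15% of 5,435 = 815.25, rounded up to 816; 818 present. Satisfied.
Vote: requires three-fifths of those present (818); 3/5 of 818 = 490.80, rounded up to 491, so 491 needed; 491 in favor. Satisfied.

Valid — all requirements satisfied.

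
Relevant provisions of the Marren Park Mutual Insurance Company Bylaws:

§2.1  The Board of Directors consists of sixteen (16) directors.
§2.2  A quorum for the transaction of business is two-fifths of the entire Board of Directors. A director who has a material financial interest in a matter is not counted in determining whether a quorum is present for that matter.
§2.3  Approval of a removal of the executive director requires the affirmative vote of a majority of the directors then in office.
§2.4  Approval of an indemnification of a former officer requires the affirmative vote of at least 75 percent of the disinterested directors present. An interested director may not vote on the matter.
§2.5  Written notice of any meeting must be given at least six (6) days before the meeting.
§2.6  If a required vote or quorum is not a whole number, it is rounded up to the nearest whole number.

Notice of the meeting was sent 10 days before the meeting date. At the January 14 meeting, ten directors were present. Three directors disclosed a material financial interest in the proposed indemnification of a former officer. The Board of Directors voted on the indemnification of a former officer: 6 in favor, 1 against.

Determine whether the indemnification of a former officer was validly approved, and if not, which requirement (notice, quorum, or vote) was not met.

Notice: 10 days given; 6 required (10 ≥ 6). Satisfied.
Quorum: 10 present, but the 3 interested directors do not count, leaving 7. Quorum is 7. Satisfied.
Vote: the indemnification of a former officer requires three-fourths of the disinterested directors present (10 − 3 = 7). 3/4 of 7 = 5.25, rounded up to 6, so 6 affirmative votes are needed; 6 voted in favor. Satisfied.

Valid — all requirements satisfied.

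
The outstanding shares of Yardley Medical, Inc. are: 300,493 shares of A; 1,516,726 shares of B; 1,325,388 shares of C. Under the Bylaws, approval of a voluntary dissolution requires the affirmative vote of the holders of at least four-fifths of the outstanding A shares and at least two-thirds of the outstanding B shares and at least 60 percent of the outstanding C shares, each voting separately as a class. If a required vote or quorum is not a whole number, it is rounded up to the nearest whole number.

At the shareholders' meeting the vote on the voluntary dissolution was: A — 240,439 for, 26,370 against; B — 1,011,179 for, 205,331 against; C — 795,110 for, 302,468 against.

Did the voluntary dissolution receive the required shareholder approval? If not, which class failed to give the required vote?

A: 4/5 of 300493 = 240394.40, rounded up to 240395; 240,395 required, 240,439 in favor — approved.
B: 2/3 of 1516726 = 1011150.67, rounded up to 1011151; 1,011,151 required, 1,011,179 in favor — approved.
C: 3/5 of 1325388 = 795232.80, rounded up to 795233; 795,233 required, 795,110 in favor — not approved.

Not approved — the C shares did not give the required vote.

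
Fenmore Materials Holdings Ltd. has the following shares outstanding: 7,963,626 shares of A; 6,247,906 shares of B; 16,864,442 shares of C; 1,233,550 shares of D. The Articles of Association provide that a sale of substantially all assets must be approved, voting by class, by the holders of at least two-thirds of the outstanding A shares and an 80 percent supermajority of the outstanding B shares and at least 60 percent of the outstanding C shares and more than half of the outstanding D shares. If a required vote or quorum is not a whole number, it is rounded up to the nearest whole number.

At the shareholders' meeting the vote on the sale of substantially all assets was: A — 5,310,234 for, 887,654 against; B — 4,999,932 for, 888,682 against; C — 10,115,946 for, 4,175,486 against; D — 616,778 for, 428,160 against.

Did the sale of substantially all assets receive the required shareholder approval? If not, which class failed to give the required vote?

Not approved — the C shares did not give the required vote.

A: 2/3 of 7963626 = 5309084; 5,309,084 required, 5,310,234 in favor — approved.
B: 4/5 of 6247906 = 4998324.80, rounded up to 4998325; 4,998,325 required, 4,999,932 in favor — approved.
C: 3/5 of 16864442 = 10118665.20, rounded up to 10118666; 10,118,666 required, 10,115,946 in favor — not approved.
D: a majority of 1233550 is 616776; 616,776 required, 616,778 in favor — approved.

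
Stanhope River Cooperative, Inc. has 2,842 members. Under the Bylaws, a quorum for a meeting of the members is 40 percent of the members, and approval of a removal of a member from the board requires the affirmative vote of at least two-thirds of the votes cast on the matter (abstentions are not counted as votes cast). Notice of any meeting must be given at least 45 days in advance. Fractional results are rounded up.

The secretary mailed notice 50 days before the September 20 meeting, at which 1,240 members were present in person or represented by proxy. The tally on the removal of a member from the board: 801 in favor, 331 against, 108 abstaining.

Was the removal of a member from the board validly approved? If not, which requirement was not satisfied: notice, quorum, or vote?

Valid — all requirements satisfied.

Notice: 50 days given; 45 required. Satisfied.
Quorum: 40% of 2,842 = 1,136.80, rounded up to 1,137; 1,240 present. Satisfied.
Vote: requires two-thirds of the votes cast (1,240 − 108 abstaining = 1,132); 2/3 of 1132 = 754.67, rounded up to 755, so 755 needed; 801 in favor. Satisfied.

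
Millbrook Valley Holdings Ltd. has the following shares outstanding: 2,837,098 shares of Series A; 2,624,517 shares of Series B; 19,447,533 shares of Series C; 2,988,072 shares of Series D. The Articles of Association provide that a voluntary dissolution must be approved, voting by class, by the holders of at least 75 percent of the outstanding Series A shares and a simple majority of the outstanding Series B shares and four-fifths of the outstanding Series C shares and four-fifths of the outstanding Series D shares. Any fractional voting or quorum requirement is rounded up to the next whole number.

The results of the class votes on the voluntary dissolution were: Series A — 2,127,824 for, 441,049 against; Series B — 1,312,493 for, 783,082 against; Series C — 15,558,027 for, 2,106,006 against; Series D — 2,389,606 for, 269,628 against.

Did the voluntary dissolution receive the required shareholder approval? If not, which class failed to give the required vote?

Series A: 3/4 of 2837098 = 2127823.50, rounded up to 2127824; 2,127,824 required, 2,127,824 in favor — approved.
Series B: a majority of 2624517 is 1312259; 1,312,259 required, 1,312,493 in favor — approved.
Series C: 4/5 of 19447533 = 15558026.40, rounded up to 15558027; 15,558,027 required, 15,558,027 in favor — approved.
Series D: 4/5 of 2988072 = 2390457.60, rounded up to 2390458; 2,390,458 required, 2,389,606 in favor — not approved.

Not approved — the Series D shares did not give the required vote.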